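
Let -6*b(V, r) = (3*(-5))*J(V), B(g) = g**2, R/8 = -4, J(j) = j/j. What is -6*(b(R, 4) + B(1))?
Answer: -21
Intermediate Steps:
J(j) = 1
R = -32 (R = 8*(-4) = -32)
b(V, r) = 5/2 (b(V, r) = -3*(-5)/6 = -(-5)/2 = -1/6*(-15) = 5/2)
-6*(b(R, 4) + B(1)) = -6*(5/2 + 1**2) = -6*(5/2 + 1) = -6*7/2 = -21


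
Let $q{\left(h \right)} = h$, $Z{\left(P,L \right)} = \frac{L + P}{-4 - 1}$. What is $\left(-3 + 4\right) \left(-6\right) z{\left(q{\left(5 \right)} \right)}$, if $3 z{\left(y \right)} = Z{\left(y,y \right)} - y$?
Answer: $14$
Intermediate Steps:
$Z{\left(P,L \right)} = - \frac{L}{5} - \frac{P}{5}$ ($Z{\left(P,L \right)} = \frac{L + P}{-5} = \left(L + P\right) \left(- \frac{1}{5}\right) = - \frac{L}{5} - \frac{P}{5}$)
$z{\left(y \right)} = - \frac{7 y}{15}$ ($z{\left(y \right)} = \frac{\left(- \frac{y}{5} - \frac{y}{5}\right) - y}{3} = \frac{- \frac{2 y}{5} - y}{3} = \frac{\left(- \frac{7}{5}\right) y}{3} = - \frac{7 y}{15}$)
$\left(-3 + 4\right) \left(-6\right) z{\left(q{\left(5 \right)} \right)} = \left(-3 + 4\right) \left(-6\right) \left(\left(- \frac{7}{15}\right) 5\right) = 1 \left(-6\right) \left(- \frac{7}{3}\right) = \left(-6\right) \left(- \frac{7}{3}\right) = 14$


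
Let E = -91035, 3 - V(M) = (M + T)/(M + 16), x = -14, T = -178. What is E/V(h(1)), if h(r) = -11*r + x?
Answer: 819315/176 ≈ 4655.2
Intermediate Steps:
h(r) = -14 - 11*r (h(r) = -11*r - 14 = -14 - 11*r)
V(M) = 3 - (-178 + M)/(16 + M) (V(M) = 3 - (M - 178)/(M + 16) = 3 - (-178 + M)/(16 + M))
E/V(h(1)) = -91035*(16 + (-14 - 11*1))/(2*(113 + (-14 - 11*1))) = -91035*(16 + (-14 - 11))/(2*(113 + (-14 - 11))) = -91035*(16 - 25)/(2*(113 - 25)) = -91035/(2*88/(-9)) = -91035/(2*(-⅑)*88) = -91035/(-176/9) = -91035*(-9/176) = 819315/176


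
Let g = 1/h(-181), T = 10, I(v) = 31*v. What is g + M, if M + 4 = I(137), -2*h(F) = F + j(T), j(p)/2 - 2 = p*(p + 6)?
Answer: 606747/143 ≈ 4243.0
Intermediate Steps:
j(p) = 4 + 2*p*(6 + p) (j(p) = 4 + 2*(p*(p + 6)) = 4 + 2*(p*(6 + p)) = 4 + 2*p*(6 + p))
h(F) = -162 - F/2 (h(F) = -(F + (4 + 2*10² + 12*10))/2 = -(F + (4 + 2*100 + 120))/2 = -(F + (4 + 200 + 120))/2 = -(F + 324)/2 = -(324 + F)/2 = -162 - F/2)
M = 4243 (M = -4 + 31*137 = -4 + 4247 = 4243)
g = -2/143 (g = 1/(-162 - ½*(-181)) = 1/(-162 + 181/2) = 1/(-143/2) = -2/143 ≈ -0.013986)
g + M = -2/143 + 4243 = 606747/143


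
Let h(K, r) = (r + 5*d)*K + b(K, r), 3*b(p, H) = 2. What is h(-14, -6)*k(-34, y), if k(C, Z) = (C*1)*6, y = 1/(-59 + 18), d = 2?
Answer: 11288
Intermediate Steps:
b(p, H) = ⅔ (b(p, H) = (⅓)*2 = ⅔)
y = -1/41 (y = 1/(-41) = -1/41 ≈ -0.024390)
h(K, r) = ⅔ + K*(10 + r) (h(K, r) = (r + 5*2)*K + ⅔ = (r + 10)*K + ⅔ = (10 + r)*K + ⅔ = K*(10 + r) + ⅔ = ⅔ + K*(10 + r))
k(C, Z) = 6*C (k(C, Z) = C*6 = 6*C)
h(-14, -6)*k(-34, y) = (⅔ + 10*(-14) - 14*(-6))*(6*(-34)) = (⅔ - 140 + 84)*(-204) = -166/3*(-204) = 11288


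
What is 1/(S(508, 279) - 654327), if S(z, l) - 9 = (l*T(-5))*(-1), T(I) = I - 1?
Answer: -1/652644 ≈ -1.5322e-6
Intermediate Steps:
T(I) = -1 + I
S(z, l) = 9 + 6*l (S(z, l) = 9 + (l*(-1 - 5))*(-1) = 9 + (l*(-6))*(-1) = 9 - 6*l*(-1) = 9 + 6*l)
1/(S(508, 279) - 654327) = 1/((9 + 6*279) - 654327) = 1/((9 + 1674) - 654327) = 1/(1683 - 654327) = 1/(-652644) = -1/652644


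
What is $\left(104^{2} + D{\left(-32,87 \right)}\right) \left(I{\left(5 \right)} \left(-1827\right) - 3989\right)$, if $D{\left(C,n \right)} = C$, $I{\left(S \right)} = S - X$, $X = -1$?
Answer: $-161231584$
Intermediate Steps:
$I{\left(S \right)} = 1 + S$ ($I{\left(S \right)} = S - -1 = S + 1 = 1 + S$)
$\left(104^{2} + D{\left(-32,87 \right)}\right) \left(I{\left(5 \right)} \left(-1827\right) - 3989\right) = \left(104^{2} - 32\right) \left(\left(1 + 5\right) \left(-1827\right) - 3989\right) = \left(10816 - 32\right) \left(6 \left(-1827\right) - 3989\right) = 10784 \left(-10962 - 3989\right) = 10784 \left(-14951\right) = -161231584$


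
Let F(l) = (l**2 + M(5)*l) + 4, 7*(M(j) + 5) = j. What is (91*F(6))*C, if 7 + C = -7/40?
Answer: -18655/2 ≈ -9327.5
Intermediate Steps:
M(j) = -5 + j/7
C = -287/40 (C = -7 - 7/40 = -287/40 ≈ -7.1750)
F(l) = 4 + l**2 - 30*l/7 (F(l) = (l**2 + (-5 + (1/7)*5)*l) + 4 = (l**2 + (-5 + 5/7)*l) + 4 = (l**2 - 30*l/7) + 4 = 4 + l**2 - 30*l/7)
(91*F(6))*C = (91*(4 + 6**2 - 30/7*6))*(-287/40) = (91*(4 + 36 - 180/7))*(-287/40) = (91*(100/7))*(-287/40) = 1300*(-287/40) = -18655/2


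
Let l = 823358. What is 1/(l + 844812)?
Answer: 1/1668170 ≈ 5.9946e-7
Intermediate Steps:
1/(l + 844812) = 1/(823358 + 844812) = 1/1668170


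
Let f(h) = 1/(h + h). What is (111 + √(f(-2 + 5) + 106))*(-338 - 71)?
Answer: -45399 - 2863*√78/6 ≈ -49613.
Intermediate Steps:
f(h) = 1/(2*h)
(111 + √(f(-2 + 5) + 106))*(-338 - 71) = (111 + √(1/(2*(-2 + 5)) + 106))*(-338 - 71) = (111 + √((½)/3 + 106))*(-409) = (111 + √((½)*(⅓) + 106))*(-409) = (111 + √(⅙ + 106))*(-409) = (111 + √(637/6))*(-409) = (111 + 7*√78/6)*(-409) = -45399 - 2863*√78/6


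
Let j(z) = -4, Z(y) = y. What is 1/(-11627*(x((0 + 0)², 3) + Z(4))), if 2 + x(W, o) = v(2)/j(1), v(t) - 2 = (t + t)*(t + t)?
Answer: 2/58135 ≈ 3.4403e-5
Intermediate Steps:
v(t) = 2 + 4*t² (v(t) = 2 + (t + t)*(t + t) = 2 + (2*t)*(2*t) = 2 + 4*t²)
x(W, o) = -13/2 (x(W, o) = -2 + (2 + 4*2²)/(-4) = -2 + (2 + 4*4)*(-¼) = -2 + (2 + 16)*(-¼) = -2 + 18*(-¼) = -2 - 9/2 = -13/2)
1/(-11627*(x((0 + 0)², 3) + Z(4))) = 1/(-11627*(-13/2 + 4)) = 1/(-11627*(-5)/2) = 1/(-11627*(-5/2)) = 1/(58135/2) = 2/58135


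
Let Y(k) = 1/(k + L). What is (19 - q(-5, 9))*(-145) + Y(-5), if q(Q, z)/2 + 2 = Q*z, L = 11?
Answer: -98309/6 ≈ -16385.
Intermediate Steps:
q(Q, z) = -4 + 2*Q*z (q(Q, z) = -4 + 2*(Q*z) = -4 + 2*Q*z)
Y(k) = 1/(11 + k) (Y(k) = 1/(k + 11) = 1/(11 + k))
(19 - q(-5, 9))*(-145) + Y(-5) = (19 - (-4 + 2*(-5)*9))*(-145) + 1/(11 - 5) = (19 - (-4 - 90))*(-145) + 1/6 = (19 - 1*(-94))*(-145) + 1/6 = (19 + 94)*(-145) + 1/6 = 113*(-145) + 1/6 = -16385 + 1/6 = -98309/6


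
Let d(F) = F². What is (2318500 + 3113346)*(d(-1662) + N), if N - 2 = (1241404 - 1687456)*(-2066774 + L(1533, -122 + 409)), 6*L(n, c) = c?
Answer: 5007456427915119640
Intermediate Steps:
L(n, c) = c/6
N = 921867340096 (N = 2 + (1241404 - 1687456)*(-2066774 + (-122 + 409)/6) = 2 - 446052*(-2066774 + (⅙)*287) = 2 - 446052*(-2066774 + 287/6) = 2 - 446052*(-12400357/6) = 2 + 921867340094 = 921867340096)
(2318500 + 3113346)*(d(-1662) + N) = (2318500 + 3113346)*((-1662)² + 921867340096) = 5431846*(2762244 + 921867340096) = 5431846*921870102340 = 5007456427915119640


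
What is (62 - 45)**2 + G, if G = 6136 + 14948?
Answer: 21373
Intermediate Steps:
G = 21084
(62 - 45)**2 + G = (62 - 45)**2 + 21084 = 17**2 + 21084 = 289 + 21084 = 21373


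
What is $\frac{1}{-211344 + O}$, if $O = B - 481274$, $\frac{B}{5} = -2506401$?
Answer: $- \frac{1}{13224623} \approx -7.5617 \cdot 10^{-8}$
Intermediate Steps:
$B = -12532005$ ($B = 5 \left(-2506401\right) = -12532005$)
$O = -13013279$ ($O = -12532005 - 481274 = -13013279$)
$\frac{1}{-211344 + O} = \frac{1}{-211344 - 13013279} = \frac{1}{-13224623} = - \frac{1}{13224623}$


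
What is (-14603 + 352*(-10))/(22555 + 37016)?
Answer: -6041/19857 ≈ -0.30422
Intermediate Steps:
(-14603 + 352*(-10))/(22555 + 37016) = (-14603 - 3520)/59571 = -18123*1/59571 = -6041/19857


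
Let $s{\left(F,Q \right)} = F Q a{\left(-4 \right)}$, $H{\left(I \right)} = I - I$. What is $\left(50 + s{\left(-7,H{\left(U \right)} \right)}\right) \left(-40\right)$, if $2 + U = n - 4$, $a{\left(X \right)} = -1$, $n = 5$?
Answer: $-2000$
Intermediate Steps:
$U = -1$ ($U = -2 + \left(5 - 4\right) = -2 + 1 = -1$)
$H{\left(I \right)} = 0$
$s{\left(F,Q \right)} = - F Q$ ($s{\left(F,Q \right)} = F Q \left(-1\right) = - F Q$)
$\left(50 + s{\left(-7,H{\left(U \right)} \right)}\right) \left(-40\right) = \left(50 - \left(-7\right) 0\right) \left(-40\right) = \left(50 + 0\right) \left(-40\right) = 50 \left(-40\right) = -2000$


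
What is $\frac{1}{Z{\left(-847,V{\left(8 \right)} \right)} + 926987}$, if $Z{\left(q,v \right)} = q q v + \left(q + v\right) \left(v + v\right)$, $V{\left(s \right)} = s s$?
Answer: $\frac{1}{46740939} \approx 2.1395 \cdot 10^{-8}$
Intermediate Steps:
$V{\left(s \right)} = s^{2}$
$Z{\left(q,v \right)} = v q^{2} + 2 v \left(q + v\right)$ ($Z{\left(q,v \right)} = q^{2} v + \left(q + v\right) 2 v = v q^{2} + 2 v \left(q + v\right)$)
$\frac{1}{Z{\left(-847,V{\left(8 \right)} \right)} + 926987} = \frac{1}{8^{2} \left(\left(-847\right)^{2} + 2 \left(-847\right) + 2 \cdot 8^{2}\right) + 926987} = \frac{1}{64 \left(717409 - 1694 + 2 \cdot 64\right) + 926987} = \frac{1}{64 \left(717409 - 1694 + 128\right) + 926987} = \frac{1}{64 \cdot 715843 + 926987} = \frac{1}{45813952 + 926987} = \frac{1}{46740939}$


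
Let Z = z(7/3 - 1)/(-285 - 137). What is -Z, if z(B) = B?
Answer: 2/633 ≈ 0.0031596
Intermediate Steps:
Z = -2/633 (Z = (7/3 - 1)/(-285 - 137) = (7*(⅓) - 1)/(-422) = -(7/3 - 1)/422 = -1/422*4/3 = -2/633 ≈ -0.0031596)
-Z = -1*(-2/633) = 2/633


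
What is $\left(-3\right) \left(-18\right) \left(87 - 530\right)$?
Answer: $-23922$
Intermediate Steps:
$\left(-3\right) \left(-18\right) \left(87 - 530\right) = 54 \left(87 - 530\right) = 54 \left(-443\right) = -23922$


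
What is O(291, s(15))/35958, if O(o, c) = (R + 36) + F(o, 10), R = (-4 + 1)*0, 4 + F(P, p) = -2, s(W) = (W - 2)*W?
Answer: 5/5993 ≈ 0.00083431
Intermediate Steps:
s(W) = W*(-2 + W) (s(W) = (-2 + W)*W = W*(-2 + W))
F(P, p) = -6 (F(P, p) = -4 - 2 = -6)
R = 0 (R = -3*0 = 0)
O(o, c) = 30 (O(o, c) = (0 + 36) - 6 = 36 - 6 = 30)
O(291, s(15))/35958 = 30/35958 = 30*(1/35958) = 5/5993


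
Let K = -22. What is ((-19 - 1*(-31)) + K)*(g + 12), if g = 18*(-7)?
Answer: 1140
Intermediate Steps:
g = -126
((-19 - 1*(-31)) + K)*(g + 12) = ((-19 - 1*(-31)) - 22)*(-126 + 12) = ((-19 + 31) - 22)*(-114) = (12 - 22)*(-114) = -10*(-114) = 1140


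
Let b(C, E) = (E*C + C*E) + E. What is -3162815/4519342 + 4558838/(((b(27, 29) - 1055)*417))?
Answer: 2486343170362/127208178945 ≈ 19.545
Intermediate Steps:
b(C, E) = E + 2*C*E (b(C, E) = (C*E + C*E) + E = 2*C*E + E = E + 2*C*E)
-3162815/4519342 + 4558838/(((b(27, 29) - 1055)*417)) = -3162815/4519342 + 4558838/(((29*(1 + 2*27) - 1055)*417)) = -3162815*1/4519342 + 4558838/(((29*(1 + 54) - 1055)*417)) = -3162815/4519342 + 4558838/(((29*55 - 1055)*417)) = -3162815/4519342 + 4558838/(((1595 - 1055)*417)) = -3162815/4519342 + 4558838/((540*417)) = -3162815/4519342 + 4558838/225180 = -3162815/4519342 + 4558838*(1/225180) = -3162815/4519342 + 2279419/112590 = 2486343170362/127208178945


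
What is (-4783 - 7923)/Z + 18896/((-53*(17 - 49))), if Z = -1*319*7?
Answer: 3984009/236698 ≈ 16.832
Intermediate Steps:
Z = -2233 (Z = -319*7 = -2233)
(-4783 - 7923)/Z + 18896/((-53*(17 - 49))) = (-4783 - 7923)/(-2233) + 18896/((-53*(17 - 49))) = -12706*(-1/2233) + 18896/((-53*(-32))) = 12706/2233 + 18896/1696 = 12706/2233 + 18896*(1/1696) = 12706/2233 + 1181/106 = 3984009/236698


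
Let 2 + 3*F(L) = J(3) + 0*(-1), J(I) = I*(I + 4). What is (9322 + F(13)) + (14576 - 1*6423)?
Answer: 52444/3 ≈ 17481.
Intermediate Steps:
J(I) = I*(4 + I)
F(L) = 19/3 (F(L) = -⅔ + (3*(4 + 3) + 0*(-1))/3 = -⅔ + (3*7 + 0)/3 = -⅔ + (21 + 0)/3 = -⅔ + (⅓)*21 = -⅔ + 7 = 19/3)
(9322 + F(13)) + (14576 - 1*6423) = (9322 + 19/3) + (14576 - 1*6423) = 27985/3 + (14576 - 6423) = 27985/3 + 8153 = 52444/3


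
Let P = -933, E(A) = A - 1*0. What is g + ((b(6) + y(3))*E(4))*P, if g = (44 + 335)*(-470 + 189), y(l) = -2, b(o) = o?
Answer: -121427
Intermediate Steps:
E(A) = A (E(A) = A + 0 = A)
g = -106499 (g = 379*(-281) = -106499)
g + ((b(6) + y(3))*E(4))*P = -106499 + ((6 - 2)*4)*(-933) = -106499 + (4*4)*(-933) = -106499 + 16*(-933) = -106499 - 14928 = -121427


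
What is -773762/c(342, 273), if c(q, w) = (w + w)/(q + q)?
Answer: -88208868/91 ≈ -9.6933e+5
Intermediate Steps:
c(q, w) = w/q (c(q, w) = (2*w)/((2*q)) = (2*w)*(1/(2*q)) = w/q)
-773762/c(342, 273) = -773762/(273/342) = -773762/(273*(1/342)) = -773762/91/114 = -773762*114/91 = -88208868/91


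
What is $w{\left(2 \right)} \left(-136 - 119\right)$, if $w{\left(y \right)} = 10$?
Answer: $-2550$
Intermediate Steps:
$w{\left(2 \right)} \left(-136 - 119\right) = 10 \left(-136 - 119\right) = 10 \left(-255\right) = -2550$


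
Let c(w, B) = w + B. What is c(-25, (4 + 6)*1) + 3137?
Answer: 3122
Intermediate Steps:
c(w, B) = B + w
c(-25, (4 + 6)*1) + 3137 = ((4 + 6)*1 - 25) + 3137 = (10*1 - 25) + 3137 = (10 - 25) + 3137 = -15 + 3137 = 3122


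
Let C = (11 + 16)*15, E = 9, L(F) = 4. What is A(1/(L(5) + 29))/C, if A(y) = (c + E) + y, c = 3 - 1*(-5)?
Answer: 562/13365 ≈ 0.042050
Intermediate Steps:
c = 8 (c = 3 + 5 = 8)
C = 405 (C = 27*15 = 405)
A(y) = 17 + y (A(y) = (8 + 9) + y = 17 + y)
A(1/(L(5) + 29))/C = (17 + 1/(4 + 29))/405 = (17 + 1/33)*(1/405) = (562/33)*(1/405) = 562/13365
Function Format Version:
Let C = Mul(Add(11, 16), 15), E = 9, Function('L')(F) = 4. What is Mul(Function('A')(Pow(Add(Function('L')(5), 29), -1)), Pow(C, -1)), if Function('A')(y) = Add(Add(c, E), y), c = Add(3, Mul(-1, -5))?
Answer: Rational(562, 13365) ≈ 0.042050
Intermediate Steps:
c = 8 (c = Add(3, 5) = 8)
C = 405 (C = Mul(27, 15) = 405)
Function('A')(y) = Add(17, y) (Function('A')(y) = Add(Add(8, 9), y) = Add(17, y))
Mul(Function('A')(Pow(Add(Function('L')(5), 29), -1)), Pow(C, -1)) = Mul(Add(17, Pow(Add(4, 29), -1)), Pow(405, -1)) = Mul(Add(17, Pow(33, -1)), Rational(1, 405)) = Mul(Add(17, Rational(1, 33)), Rational(1, 405)) = Mul(Rational(562, 33), Rational(1, 405)) = Rational(562, 13365)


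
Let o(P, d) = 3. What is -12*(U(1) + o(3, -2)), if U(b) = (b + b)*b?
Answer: -60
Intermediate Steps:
U(b) = 2*b² (U(b) = (2*b)*b = 2*b²)
-12*(U(1) + o(3, -2)) = -12*(2*1² + 3) = -12*(2*1 + 3) = -12*(2 + 3) = -12*5 = -60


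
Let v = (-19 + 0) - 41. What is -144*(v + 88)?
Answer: -4032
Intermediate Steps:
v = -60 (v = -19 - 41 = -60)
-144*(v + 88) = -144*(-60 + 88) = -144*28 = -4032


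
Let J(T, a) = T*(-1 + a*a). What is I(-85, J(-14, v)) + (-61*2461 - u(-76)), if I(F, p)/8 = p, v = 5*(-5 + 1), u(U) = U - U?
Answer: -194809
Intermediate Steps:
u(U) = 0
v = -20 (v = 5*(-4) = -20)
J(T, a) = T*(-1 + a**2)
I(F, p) = 8*p
I(-85, J(-14, v)) + (-61*2461 - u(-76)) = 8*(-14*(-1 + (-20)**2)) + (-61*2461 - 1*0) = 8*(-14*(-1 + 400)) + (-150121 + 0) = 8*(-14*399) - 150121 = 8*(-5586) - 150121 = -44688 - 150121 = -194809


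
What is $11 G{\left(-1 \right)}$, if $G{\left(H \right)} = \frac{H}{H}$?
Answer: $11$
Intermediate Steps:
$G{\left(H \right)} = 1$
$11 G{\left(-1 \right)} = 11 \cdot 1 = 11$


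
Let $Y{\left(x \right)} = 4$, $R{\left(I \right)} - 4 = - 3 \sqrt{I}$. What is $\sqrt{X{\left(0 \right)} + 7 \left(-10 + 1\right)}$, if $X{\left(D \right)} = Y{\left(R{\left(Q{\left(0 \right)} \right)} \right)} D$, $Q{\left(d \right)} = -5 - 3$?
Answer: $3 i \sqrt{7} \approx 7.9373 i$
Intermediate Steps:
$Q{\left(d \right)} = -8$
$R{\left(I \right)} = 4 - 3 \sqrt{I}$
$X{\left(D \right)} = 4 D$
$\sqrt{X{\left(0 \right)} + 7 \left(-10 + 1\right)} = \sqrt{4 \cdot 0 + 7 \left(-10 + 1\right)} = \sqrt{0 + 7 \left(-9\right)} = \sqrt{0 - 63} = \sqrt{-63} = 3 i \sqrt{7}$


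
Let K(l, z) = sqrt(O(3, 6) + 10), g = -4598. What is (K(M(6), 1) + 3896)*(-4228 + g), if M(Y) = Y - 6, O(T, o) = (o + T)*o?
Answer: -34456704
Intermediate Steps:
O(T, o) = o*(T + o) (O(T, o) = (T + o)*o = o*(T + o))
M(Y) = -6 + Y
K(l, z) = 8 (K(l, z) = sqrt(6*(3 + 6) + 10) = sqrt(6*9 + 10) = sqrt(54 + 10) = sqrt(64) = 8)
(K(M(6), 1) + 3896)*(-4228 + g) = (8 + 3896)*(-4228 - 4598) = 3904*(-8826) = -34456704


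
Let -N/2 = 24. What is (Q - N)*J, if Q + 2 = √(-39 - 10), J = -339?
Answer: -15594 - 2373*I ≈ -15594.0 - 2373.0*I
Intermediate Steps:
N = -48 (N = -2*24 = -48)
Q = -2 + 7*I (Q = -2 + √(-39 - 10) = -2 + √(-49) = -2 + 7*I ≈ -2.0 + 7.0*I)
(Q - N)*J = ((-2 + 7*I) - 1*(-48))*(-339) = ((-2 + 7*I) + 48)*(-339) = (46 + 7*I)*(-339) = -15594 - 2373*I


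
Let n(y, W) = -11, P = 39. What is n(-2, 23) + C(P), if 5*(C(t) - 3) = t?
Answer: -⅕ ≈ -0.20000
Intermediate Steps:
C(t) = 3 + t/5
n(-2, 23) + C(P) = -11 + (3 + (⅕)*39) = -11 + (3 + 39/5) = -11 + 54/5 = -⅕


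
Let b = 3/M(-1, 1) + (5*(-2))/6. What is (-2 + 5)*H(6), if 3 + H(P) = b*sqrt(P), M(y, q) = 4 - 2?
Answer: -9 - sqrt(6)/2 ≈ -10.225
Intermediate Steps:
M(y, q) = 2
b = -1/6 (b = 3/2 + (5*(-2))/6 = 3*(1/2) - 10*1/6 = 3/2 - 5/3 = -1/6 ≈ -0.16667)
H(P) = -3 - sqrt(P)/6
(-2 + 5)*H(6) = (-2 + 5)*(-3 - sqrt(6)/6) = 3*(-3 - sqrt(6)/6) = -9 - sqrt(6)/2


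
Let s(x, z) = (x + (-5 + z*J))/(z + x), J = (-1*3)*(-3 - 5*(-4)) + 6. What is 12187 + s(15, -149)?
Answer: 1626343/134 ≈ 12137.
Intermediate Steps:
J = -45 (J = -3*(-3 + 20) + 6 = -3*17 + 6 = -51 + 6 = -45)
s(x, z) = (-5 + x - 45*z)/(x + z) (s(x, z) = (x + (-5 + z*(-45)))/(z + x) = (x + (-5 - 45*z))/(x + z) = (-5 + x - 45*z)/(x + z))
12187 + s(15, -149) = 12187 + (-5 + 15 - 45*(-149))/(15 - 149) = 12187 + (-5 + 15 + 6705)/(-134) = 12187 - 1/134*6715 = 12187 - 6715/134 = 1626343/134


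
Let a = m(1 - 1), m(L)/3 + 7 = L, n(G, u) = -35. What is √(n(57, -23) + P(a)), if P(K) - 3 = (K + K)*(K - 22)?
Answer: √1774 ≈ 42.119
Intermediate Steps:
m(L) = -21 + 3*L
a = -21 (a = -21 + 3*(1 - 1) = -21 + 3*0 = -21 + 0 = -21)
P(K) = 3 + 2*K*(-22 + K) (P(K) = 3 + (K + K)*(K - 22) = 3 + (2*K)*(-22 + K) = 3 + 2*K*(-22 + K))
√(n(57, -23) + P(a)) = √(-35 + (3 - 44*(-21) + 2*(-21)²)) = √(-35 + (3 + 924 + 2*441)) = √(-35 + (3 + 924 + 882)) = √(-35 + 1809) = √1774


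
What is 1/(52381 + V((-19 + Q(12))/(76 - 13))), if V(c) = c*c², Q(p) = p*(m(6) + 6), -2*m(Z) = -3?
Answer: 250047/13098069818 ≈ 1.9090e-5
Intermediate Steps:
m(Z) = 3/2 (m(Z) = -½*(-3) = 3/2)
Q(p) = 15*p/2 (Q(p) = p*(3/2 + 6) = p*(15/2) = 15*p/2)
V(c) = c³
1/(52381 + V((-19 + Q(12))/(76 - 13))) = 1/(52381 + ((-19 + (15/2)*12)/(76 - 13))³) = 1/(52381 + ((-19 + 90)/63)³) = 1/(52381 + (71*(1/63))³) = 1/(52381 + (71/63)³) = 1/(52381 + 357911/250047) = 1/(13098069818/250047) = 250047/13098069818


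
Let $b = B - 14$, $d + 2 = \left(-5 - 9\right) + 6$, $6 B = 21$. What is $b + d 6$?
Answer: $- \frac{141}{2} \approx -70.5$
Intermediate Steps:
$B = \frac{7}{2}$ ($B = \frac{1}{6} \cdot 21 = \frac{7}{2} \approx 3.5$)
$d = -10$ ($d = -2 + \left(\left(-5 - 9\right) + 6\right) = -2 + \left(-14 + 6\right) = -2 - 8 = -10$)
$b = - \frac{21}{2}$ ($b = \frac{7}{2} - 14 = - \frac{21}{2} \approx -10.5$)
$b + d 6 = - \frac{21}{2} - 60 = - \frac{141}{2}$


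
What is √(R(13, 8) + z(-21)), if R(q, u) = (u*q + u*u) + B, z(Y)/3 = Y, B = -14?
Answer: √91 ≈ 9.5394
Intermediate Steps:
z(Y) = 3*Y
R(q, u) = -14 + u² + q*u (R(q, u) = (u*q + u*u) - 14 = (q*u + u²) - 14 = (u² + q*u) - 14 = -14 + u² + q*u)
√(R(13, 8) + z(-21)) = √((-14 + 8² + 13*8) + 3*(-21)) = √((-14 + 64 + 104) - 63) = √(154 - 63) = √91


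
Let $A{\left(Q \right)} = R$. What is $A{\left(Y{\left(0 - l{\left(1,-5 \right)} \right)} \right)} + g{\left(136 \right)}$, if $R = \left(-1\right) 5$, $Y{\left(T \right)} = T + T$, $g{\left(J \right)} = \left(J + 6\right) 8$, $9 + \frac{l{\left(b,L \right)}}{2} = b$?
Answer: $1131$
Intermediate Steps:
$l{\left(b,L \right)} = -18 + 2 b$
$g{\left(J \right)} = 48 + 8 J$ ($g{\left(J \right)} = \left(6 + J\right) 8 = 48 + 8 J$)
$Y{\left(T \right)} = 2 T$
$R = -5$
$A{\left(Q \right)} = -5$
$A{\left(Y{\left(0 - l{\left(1,-5 \right)} \right)} \right)} + g{\left(136 \right)} = -5 + \left(48 + 8 \cdot 136\right) = -5 + \left(48 + 1088\right) = -5 + 1136 = 1131$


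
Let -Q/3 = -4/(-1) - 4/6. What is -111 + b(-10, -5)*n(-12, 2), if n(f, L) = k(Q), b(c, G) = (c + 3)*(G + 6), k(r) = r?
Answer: -41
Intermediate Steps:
Q = -10 (Q = -3*(-4/(-1) - 4/6) = -3*(-4*(-1) - 4*1/6) = -3*(4 - 2/3) = -3*10/3 = -10)
b(c, G) = (3 + c)*(6 + G)
n(f, L) = -10
-111 + b(-10, -5)*n(-12, 2) = -111 + (18 + 3*(-5) + 6*(-10) - 5*(-10))*(-10) = -111 + (18 - 15 - 60 + 50)*(-10) = -111 - 7*(-10) = -111 + 70 = -41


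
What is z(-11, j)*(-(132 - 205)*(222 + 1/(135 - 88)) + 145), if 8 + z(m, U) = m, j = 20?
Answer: -14602830/47 ≈ -3.1070e+5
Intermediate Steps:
z(m, U) = -8 + m
z(-11, j)*(-(132 - 205)*(222 + 1/(135 - 88)) + 145) = (-8 - 11)*(-(132 - 205)*(222 + 1/(135 - 88)) + 145) = -19*(-(-73)*(222 + 1/47) + 145) = -19*(-(-73)*10435/47 + 145) = -19*(-1*(-761755/47) + 145) = -19*(761755/47 + 145) = -19*768570/47 = -14602830/47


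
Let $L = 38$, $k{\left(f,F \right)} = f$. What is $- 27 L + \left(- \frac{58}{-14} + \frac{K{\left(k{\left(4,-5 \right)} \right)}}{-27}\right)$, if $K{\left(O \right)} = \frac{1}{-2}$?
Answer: $- \frac{386255}{378} \approx -1021.8$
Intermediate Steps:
$K{\left(O \right)} = - \frac{1}{2}$
$- 27 L + \left(- \frac{58}{-14} + \frac{K{\left(k{\left(4,-5 \right)} \right)}}{-27}\right) = \left(-27\right) 38 - \left(- \frac{29}{7} - \frac{1}{54}\right) = -1026 - - \frac{1573}{378} = -1026 + \left(\frac{29}{7} + \frac{1}{54}\right) = -1026 + \frac{1573}{378} = - \frac{386255}{378}$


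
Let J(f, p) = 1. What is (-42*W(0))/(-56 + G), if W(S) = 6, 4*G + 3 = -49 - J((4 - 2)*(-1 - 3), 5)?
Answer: 1008/277 ≈ 3.6390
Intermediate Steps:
G = -53/4 (G = -¾ + (-49 - 1*1)/4 = -¾ + (-49 - 1)/4 = -¾ + (¼)*(-50) = -¾ - 25/2 = -53/4 ≈ -13.250)
(-42*W(0))/(-56 + G) = (-42*6)/(-56 - 53/4) = -252/(-277/4) = -252*(-4/277) = 1008/277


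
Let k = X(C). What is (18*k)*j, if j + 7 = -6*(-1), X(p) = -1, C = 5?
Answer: 18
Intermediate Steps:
k = -1
j = -1 (j = -7 - 6*(-1) = -7 + 6 = -1)
(18*k)*j = (18*(-1))*(-1) = -18*(-1) = 18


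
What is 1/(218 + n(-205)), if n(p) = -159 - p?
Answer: 1/264 ≈ 0.0037879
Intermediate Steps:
1/(218 + n(-205)) = 1/(218 + (-159 - 1*(-205))) = 1/(218 + (-159 + 205)) = 1/(218 + 46) = 1/264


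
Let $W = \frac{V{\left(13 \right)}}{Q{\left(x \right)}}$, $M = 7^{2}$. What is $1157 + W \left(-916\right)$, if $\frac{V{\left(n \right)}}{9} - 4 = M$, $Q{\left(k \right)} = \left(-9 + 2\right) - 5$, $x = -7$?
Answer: $37568$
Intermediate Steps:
$Q{\left(k \right)} = -12$ ($Q{\left(k \right)} = -7 - 5 = -12$)
$M = 49$
$V{\left(n \right)} = 477$ ($V{\left(n \right)} = 36 + 9 \cdot 49 = 36 + 441 = 477$)
$W = - \frac{159}{4}$ ($W = \frac{477}{-12} = 477 \left(- \frac{1}{12}\right) = - \frac{159}{4} \approx -39.75$)
$1157 + W \left(-916\right) = 1157 - -36411 = 1157 + 36411 = 37568$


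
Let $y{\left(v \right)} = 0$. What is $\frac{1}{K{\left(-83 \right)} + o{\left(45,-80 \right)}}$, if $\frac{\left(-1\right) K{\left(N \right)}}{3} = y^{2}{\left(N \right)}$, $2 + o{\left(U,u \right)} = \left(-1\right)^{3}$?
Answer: $- \frac{1}{3} \approx -0.33333$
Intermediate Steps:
$o{\left(U,u \right)} = -3$ ($o{\left(U,u \right)} = -2 + \left(-1\right)^{3} = -2 - 1 = -3$)
$K{\left(N \right)} = 0$ ($K{\left(N \right)} = - 3 \cdot 0^{2} = \left(-3\right) 0 = 0$)
$\frac{1}{K{\left(-83 \right)} + o{\left(45,-80 \right)}} = \frac{1}{0 - 3} = \frac{1}{-3} = - \frac{1}{3}$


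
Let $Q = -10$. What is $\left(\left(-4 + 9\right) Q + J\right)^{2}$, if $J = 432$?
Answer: $145924$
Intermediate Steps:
$\left(\left(-4 + 9\right) Q + J\right)^{2} = \left(\left(-4 + 9\right) \left(-10\right) + 432\right)^{2} = \left(5 \left(-10\right) + 432\right)^{2} = \left(-50 + 432\right)^{2} = 382^{2} = 145924$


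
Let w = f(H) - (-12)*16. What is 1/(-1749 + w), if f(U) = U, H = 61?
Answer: -1/1496 ≈ -0.00066845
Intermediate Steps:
w = 253 (w = 61 - (-12)*16 = 61 - 1*(-192) = 61 + 192 = 253)
1/(-1749 + w) = 1/(-1749 + 253) = 1/(-1496) = -1/1496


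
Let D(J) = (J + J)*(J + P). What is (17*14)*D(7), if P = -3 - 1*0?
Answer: 13328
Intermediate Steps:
P = -3 (P = -3 + 0 = -3)
D(J) = 2*J*(-3 + J) (D(J) = (J + J)*(J - 3) = (2*J)*(-3 + J) = 2*J*(-3 + J))
(17*14)*D(7) = (17*14)*(2*7*(-3 + 7)) = 238*(2*7*4) = 238*56 = 13328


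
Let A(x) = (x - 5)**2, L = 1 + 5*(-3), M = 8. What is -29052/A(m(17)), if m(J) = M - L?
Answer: -29052/289 ≈ -100.53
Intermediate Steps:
L = -14 (L = 1 - 15 = -14)
m(J) = 22 (m(J) = 8 - 1*(-14) = 8 + 14 = 22)
A(x) = (-5 + x)**2
-29052/A(m(17)) = -29052/(-5 + 22)**2 = -29052/(17**2) = -29052/289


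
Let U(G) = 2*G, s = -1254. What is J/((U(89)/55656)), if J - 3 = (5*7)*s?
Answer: -1221287436/89 ≈ -1.3722e+7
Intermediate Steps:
J = -43887 (J = 3 + (5*7)*(-1254) = 3 + 35*(-1254) = 3 - 43890 = -43887)
J/((U(89)/55656)) = -43887/((2*89)/55656) = -43887/(178*(1/55656)) = -43887/89/27828 = -43887*27828/89 = -1221287436/89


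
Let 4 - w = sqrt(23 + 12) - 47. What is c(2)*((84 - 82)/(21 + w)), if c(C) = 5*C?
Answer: 1440/5149 + 20*sqrt(35)/5149 ≈ 0.30265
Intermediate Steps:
w = 51 - sqrt(35) (w = 4 - (sqrt(23 + 12) - 47) = 4 - (sqrt(35) - 47) = 4 - (-47 + sqrt(35)) = 4 + (47 - sqrt(35)) = 51 - sqrt(35) ≈ 45.084)
c(2)*((84 - 82)/(21 + w)) = (5*2)*((84 - 82)/(21 + (51 - sqrt(35)))) = 10*(2/(72 - sqrt(35))) = 20/(72 - sqrt(35))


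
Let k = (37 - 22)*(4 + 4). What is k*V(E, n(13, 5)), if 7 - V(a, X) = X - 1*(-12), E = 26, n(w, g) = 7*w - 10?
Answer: -10320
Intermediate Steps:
n(w, g) = -10 + 7*w
V(a, X) = -5 - X (V(a, X) = 7 - (X - 1*(-12)) = 7 - (X + 12) = 7 - (12 + X) = 7 + (-12 - X) = -5 - X)
k = 120 (k = 15*8 = 120)
k*V(E, n(13, 5)) = 120*(-5 - (-10 + 7*13)) = 120*(-5 - (-10 + 91)) = 120*(-5 - 1*81) = 120*(-5 - 81) = 120*(-86) = -10320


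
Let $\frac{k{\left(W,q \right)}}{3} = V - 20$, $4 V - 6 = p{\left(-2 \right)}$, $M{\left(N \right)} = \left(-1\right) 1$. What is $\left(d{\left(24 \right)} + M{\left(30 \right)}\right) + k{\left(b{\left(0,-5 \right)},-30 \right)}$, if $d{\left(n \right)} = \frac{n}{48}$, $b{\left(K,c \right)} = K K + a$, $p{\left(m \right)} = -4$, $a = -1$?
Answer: $-59$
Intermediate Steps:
$M{\left(N \right)} = -1$
$V = \frac{1}{2}$ ($V = \frac{3}{2} + \frac{1}{4} \left(-4\right) = \frac{3}{2} - 1 = \frac{1}{2} \approx 0.5$)
$b{\left(K,c \right)} = -1 + K^{2}$ ($b{\left(K,c \right)} = K K - 1 = K^{2} - 1 = -1 + K^{2}$)
$k{\left(W,q \right)} = - \frac{117}{2}$ ($k{\left(W,q \right)} = 3 \left(\frac{1}{2} - 20\right) = 3 \left(- \frac{39}{2}\right) = - \frac{117}{2}$)
$d{\left(n \right)} = \frac{n}{48}$ ($d{\left(n \right)} = n \frac{1}{48} = \frac{n}{48}$)
$\left(d{\left(24 \right)} + M{\left(30 \right)}\right) + k{\left(b{\left(0,-5 \right)},-30 \right)} = \left(\frac{1}{48} \cdot 24 - 1\right) - \frac{117}{2} = \left(\frac{1}{2} - 1\right) - \frac{117}{2} = - \frac{1}{2} - \frac{117}{2} = -59$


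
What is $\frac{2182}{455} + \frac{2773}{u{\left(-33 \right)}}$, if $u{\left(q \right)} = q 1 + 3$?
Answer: $- \frac{239251}{2730} \approx -87.638$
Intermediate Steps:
$u{\left(q \right)} = 3 + q$ ($u{\left(q \right)} = q + 3 = 3 + q$)
$\frac{2182}{455} + \frac{2773}{u{\left(-33 \right)}} = \frac{2182}{455} + \frac{2773}{3 - 33} = 2182 \cdot \frac{1}{455} + \frac{2773}{-30} = \frac{2182}{455} + 2773 \left(- \frac{1}{30}\right) = \frac{2182}{455} - \frac{2773}{30} = - \frac{239251}{2730}$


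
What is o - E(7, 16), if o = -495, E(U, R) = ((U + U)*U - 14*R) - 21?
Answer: -348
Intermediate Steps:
E(U, R) = -21 - 14*R + 2*U**2 (E(U, R) = ((2*U)*U - 14*R) - 21 = (2*U**2 - 14*R) - 21 = (-14*R + 2*U**2) - 21 = -21 - 14*R + 2*U**2)
o - E(7, 16) = -495 - (-21 - 14*16 + 2*7**2) = -495 - (-21 - 224 + 2*49) = -495 - (-21 - 224 + 98) = -495 - 1*(-147) = -495 + 147 = -348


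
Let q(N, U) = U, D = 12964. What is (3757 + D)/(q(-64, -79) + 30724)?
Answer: 16721/30645 ≈ 0.54564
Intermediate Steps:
(3757 + D)/(q(-64, -79) + 30724) = (3757 + 12964)/(-79 + 30724) = 16721/30645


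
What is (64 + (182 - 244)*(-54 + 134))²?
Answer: 23970816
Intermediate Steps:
(64 + (182 - 244)*(-54 + 134))² = (64 - 62*80)² = (64 - 4960)² = (-4896)² = 23970816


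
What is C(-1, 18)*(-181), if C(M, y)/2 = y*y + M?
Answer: -116926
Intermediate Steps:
C(M, y) = 2*M + 2*y**2 (C(M, y) = 2*(y*y + M) = 2*(y**2 + M) = 2*(M + y**2) = 2*M + 2*y**2)
C(-1, 18)*(-181) = (2*(-1) + 2*18**2)*(-181) = (-2 + 2*324)*(-181) = (-2 + 648)*(-181) = 646*(-181) = -116926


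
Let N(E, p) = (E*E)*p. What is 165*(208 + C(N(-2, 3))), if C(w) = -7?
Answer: 33165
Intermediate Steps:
N(E, p) = p*E**2 (N(E, p) = E**2*p = p*E**2)
165*(208 + C(N(-2, 3))) = 165*(208 - 7) = 165*201 = 33165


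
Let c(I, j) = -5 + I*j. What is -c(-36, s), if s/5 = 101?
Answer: 18185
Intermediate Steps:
s = 505 (s = 5*101 = 505)
-c(-36, s) = -(-5 - 36*505) = -(-5 - 18180) = -1*(-18185) = 18185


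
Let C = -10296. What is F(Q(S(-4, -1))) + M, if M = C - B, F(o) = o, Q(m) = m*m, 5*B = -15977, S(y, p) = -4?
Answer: -35423/5 ≈ -7084.6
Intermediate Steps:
B = -15977/5 (B = (⅕)*(-15977) = -15977/5 ≈ -3195.4)
Q(m) = m²
M = -35503/5 (M = -10296 - 1*(-15977/5) = -10296 + 15977/5 = -35503/5 ≈ -7100.6)
F(Q(S(-4, -1))) + M = (-4)² - 35503/5 = 16 - 35503/5 = -35423/5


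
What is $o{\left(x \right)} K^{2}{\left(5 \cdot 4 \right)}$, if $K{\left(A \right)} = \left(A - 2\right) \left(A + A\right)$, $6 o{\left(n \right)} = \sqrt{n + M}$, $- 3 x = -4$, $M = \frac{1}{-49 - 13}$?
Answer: $\frac{100800 \sqrt{930}}{31} \approx 99161.0$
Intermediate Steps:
$M = - \frac{1}{62}$ ($M = \frac{1}{-62} = - \frac{1}{62} \approx -0.016129$)
$x = \frac{4}{3}$ ($x = \left(- \frac{1}{3}\right) \left(-4\right) = \frac{4}{3} \approx 1.3333$)
$o{\left(n \right)} = \frac{\sqrt{- \frac{1}{62} + n}}{6}$ ($o{\left(n \right)} = \frac{\sqrt{n - \frac{1}{62}}}{6} = \frac{\sqrt{- \frac{1}{62} + n}}{6}$)
$K{\left(A \right)} = 2 A \left(-2 + A\right)$ ($K{\left(A \right)} = \left(-2 + A\right) 2 A = 2 A \left(-2 + A\right)$)
$o{\left(x \right)} K^{2}{\left(5 \cdot 4 \right)} = \frac{\sqrt{-62 + 3844 \cdot \frac{4}{3}}}{372} \left(2 \cdot 5 \cdot 4 \left(-2 + 5 \cdot 4\right)\right)^{2} = \frac{\sqrt{-62 + \frac{15376}{3}}}{372} \left(2 \cdot 20 \left(-2 + 20\right)\right)^{2} = \frac{\sqrt{\frac{15190}{3}}}{372} \left(2 \cdot 20 \cdot 18\right)^{2} = \frac{\frac{7}{3} \sqrt{930}}{372} \cdot 720^{2} = \frac{7 \sqrt{930}}{1116} \cdot 518400 = \frac{100800 \sqrt{930}}{31}$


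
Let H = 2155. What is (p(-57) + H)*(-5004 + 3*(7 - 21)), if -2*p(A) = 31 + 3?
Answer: -10788348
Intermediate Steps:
p(A) = -17 (p(A) = -(31 + 3)/2 = -½*34 = -17)
(p(-57) + H)*(-5004 + 3*(7 - 21)) = (-17 + 2155)*(-5004 + 3*(7 - 21)) = 2138*(-5004 + 3*(-14)) = 2138*(-5004 - 42) = 2138*(-5046) = -10788348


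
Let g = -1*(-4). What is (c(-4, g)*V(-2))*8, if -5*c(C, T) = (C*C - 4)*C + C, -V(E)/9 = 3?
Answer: -11232/5 ≈ -2246.4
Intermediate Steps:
V(E) = -27 (V(E) = -9*3 = -27)
g = 4
c(C, T) = -C/5 - C*(-4 + C²)/5 (c(C, T) = -((C*C - 4)*C + C)/5 = -((C² - 4)*C + C)/5 = -((-4 + C²)*C + C)/5 = -(C*(-4 + C²) + C)/5 = -(C + C*(-4 + C²))/5 = -C/5 - C*(-4 + C²)/5)
(c(-4, g)*V(-2))*8 = (((⅕)*(-4)*(3 - 1*(-4)²))*(-27))*8 = (((⅕)*(-4)*(3 - 1*16))*(-27))*8 = (((⅕)*(-4)*(3 - 16))*(-27))*8 = (((⅕)*(-4)*(-13))*(-27))*8 = ((52/5)*(-27))*8 = -1404/5*8 = -11232/5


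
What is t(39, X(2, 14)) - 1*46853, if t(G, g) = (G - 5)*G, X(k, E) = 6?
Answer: -45527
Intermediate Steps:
t(G, g) = G*(-5 + G) (t(G, g) = (-5 + G)*G = G*(-5 + G))
t(39, X(2, 14)) - 1*46853 = 39*(-5 + 39) - 1*46853 = 39*34 - 46853 = 1326 - 46853 = -45527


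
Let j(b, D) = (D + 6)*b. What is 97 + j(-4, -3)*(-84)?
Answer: 1105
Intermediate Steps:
j(b, D) = b*(6 + D) (j(b, D) = (6 + D)*b = b*(6 + D))
97 + j(-4, -3)*(-84) = 97 - 4*(6 - 3)*(-84) = 97 - 4*3*(-84) = 97 - 12*(-84) = 97 + 1008 = 1105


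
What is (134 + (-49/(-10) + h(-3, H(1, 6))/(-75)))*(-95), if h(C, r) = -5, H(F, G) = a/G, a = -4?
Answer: -79211/6 ≈ -13202.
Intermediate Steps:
H(F, G) = -4/G
(134 + (-49/(-10) + h(-3, H(1, 6))/(-75)))*(-95) = (134 + (-49/(-10) - 5/(-75)))*(-95) = (134 + (-49*(-⅒) - 5*(-1/75)))*(-95) = (134 + (49/10 + 1/15))*(-95) = (134 + 149/30)*(-95) = (4169/30)*(-95) = -79211/6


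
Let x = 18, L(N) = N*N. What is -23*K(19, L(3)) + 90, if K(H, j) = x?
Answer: -324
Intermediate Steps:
L(N) = N**2
K(H, j) = 18
-23*K(19, L(3)) + 90 = -23*18 + 90 = -414 + 90 = -324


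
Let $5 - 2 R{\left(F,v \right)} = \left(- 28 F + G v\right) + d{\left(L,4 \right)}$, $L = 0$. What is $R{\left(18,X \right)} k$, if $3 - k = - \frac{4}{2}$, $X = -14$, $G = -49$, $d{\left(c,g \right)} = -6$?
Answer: $- \frac{855}{2} \approx -427.5$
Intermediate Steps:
$k = 5$ ($k = 3 - - \frac{4}{2} = 3 - \left(-4\right) \frac{1}{2} = 3 - -2 = 3 + 2 = 5$)
$R{\left(F,v \right)} = \frac{11}{2} + 14 F + \frac{49 v}{2}$ ($R{\left(F,v \right)} = \frac{5}{2} - \frac{\left(- 28 F - 49 v\right) - 6}{2} = \frac{5}{2} - \frac{\left(- 49 v - 28 F\right) - 6}{2} = \frac{5}{2} - \frac{-6 - 49 v - 28 F}{2} = \frac{5}{2} + \left(3 + 14 F + \frac{49 v}{2}\right) = \frac{11}{2} + 14 F + \frac{49 v}{2}$)
$R{\left(18,X \right)} k = \left(\frac{11}{2} + 14 \cdot 18 + \frac{49}{2} \left(-14\right)\right) 5 = \left(\frac{11}{2} + 252 - 343\right) 5 = \left(- \frac{171}{2}\right) 5 = - \frac{855}{2}$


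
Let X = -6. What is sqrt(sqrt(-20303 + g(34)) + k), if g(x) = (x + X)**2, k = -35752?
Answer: sqrt(-35752 + I*sqrt(19519)) ≈ 0.3694 + 189.08*I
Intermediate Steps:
g(x) = (-6 + x)**2 (g(x) = (x - 6)**2 = (-6 + x)**2)
sqrt(sqrt(-20303 + g(34)) + k) = sqrt(sqrt(-20303 + (-6 + 34)**2) - 35752) = sqrt(sqrt(-20303 + 28**2) - 35752) = sqrt(sqrt(-20303 + 784) - 35752) = sqrt(sqrt(-19519) - 35752) = sqrt(I*sqrt(19519) - 35752) = sqrt(-35752 + I*sqrt(19519))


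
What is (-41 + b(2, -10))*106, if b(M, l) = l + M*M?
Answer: -4982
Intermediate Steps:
b(M, l) = l + M²
(-41 + b(2, -10))*106 = (-41 + (-10 + 2²))*106 = (-41 + (-10 + 4))*106 = (-41 - 6)*106 = -47*106 = -4982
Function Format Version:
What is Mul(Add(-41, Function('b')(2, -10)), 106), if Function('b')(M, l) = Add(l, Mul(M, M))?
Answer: -4982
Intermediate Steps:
Function('b')(M, l) = Add(l, Pow(M, 2))
Mul(Add(-41, Function('b')(2, -10)), 106) = Mul(Add(-41, Add(-10, Pow(2, 2))), 106) = Mul(Add(-41, Add(-10, 4)), 106) = Mul(Add(-41, -6), 106) = Mul(-47, 106) = -4982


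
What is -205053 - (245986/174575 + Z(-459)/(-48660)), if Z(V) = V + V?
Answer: -58063345095737/283160650 ≈ -2.0505e+5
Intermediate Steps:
Z(V) = 2*V
-205053 - (245986/174575 + Z(-459)/(-48660)) = -205053 - (245986/174575 + (2*(-459))/(-48660)) = -205053 - (245986*(1/174575) - 918*(-1/48660)) = -205053 - (245986/174575 + 153/8110) = -205053 - 1*404331287/283160650 = -205053 - 404331287/283160650 = -58063345095737/283160650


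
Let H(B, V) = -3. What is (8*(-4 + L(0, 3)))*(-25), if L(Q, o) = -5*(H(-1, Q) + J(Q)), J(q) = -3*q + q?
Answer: -2200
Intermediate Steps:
J(q) = -2*q
L(Q, o) = 15 + 10*Q (L(Q, o) = -5*(-3 - 2*Q) = 15 + 10*Q)
(8*(-4 + L(0, 3)))*(-25) = (8*(-4 + (15 + 10*0)))*(-25) = (8*(-4 + (15 + 0)))*(-25) = (8*(-4 + 15))*(-25) = (8*11)*(-25) = 88*(-25) = -2200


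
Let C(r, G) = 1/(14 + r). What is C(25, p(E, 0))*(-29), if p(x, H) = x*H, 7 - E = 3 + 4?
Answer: -29/39 ≈ -0.74359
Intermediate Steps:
E = 0 (E = 7 - (3 + 4) = 7 - 1*7 = 7 - 7 = 0)
p(x, H) = H*x
C(25, p(E, 0))*(-29) = -29/(14 + 25) = -29/39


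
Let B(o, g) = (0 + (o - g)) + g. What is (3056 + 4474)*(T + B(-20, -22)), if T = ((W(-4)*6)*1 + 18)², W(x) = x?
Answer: 120480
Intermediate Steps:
B(o, g) = o (B(o, g) = (o - g) + g = o)
T = 36 (T = (-4*6*1 + 18)² = (-24*1 + 18)² = (-24 + 18)² = (-6)² = 36)
(3056 + 4474)*(T + B(-20, -22)) = (3056 + 4474)*(36 - 20) = 7530*16 = 120480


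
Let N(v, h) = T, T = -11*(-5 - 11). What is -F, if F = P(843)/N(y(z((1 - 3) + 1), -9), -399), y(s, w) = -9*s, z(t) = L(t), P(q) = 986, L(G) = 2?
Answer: -493/88 ≈ -5.6023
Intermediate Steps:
z(t) = 2
T = 176 (T = -11*(-16) = 176)
N(v, h) = 176
F = 493/88 (F = 986/176 = 986*(1/176) = 493/88 ≈ 5.6023)
-F = -1*493/88 = -493/88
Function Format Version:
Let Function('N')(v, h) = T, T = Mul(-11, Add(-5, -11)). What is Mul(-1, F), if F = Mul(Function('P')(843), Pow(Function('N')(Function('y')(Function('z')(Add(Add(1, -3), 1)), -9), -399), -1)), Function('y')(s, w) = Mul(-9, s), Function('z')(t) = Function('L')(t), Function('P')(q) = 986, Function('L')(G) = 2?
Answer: Rational(-493, 88) ≈ -5.6023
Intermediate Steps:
Function('z')(t) = 2
T = 176 (T = Mul(-11, -16) = 176)
Function('N')(v, h) = 176
F = Rational(493, 88) (F = Mul(986, Pow(176, -1)) = Mul(986, Rational(1, 176)) = Rational(493, 88) ≈ 5.6023)
Mul(-1, F) = Mul(-1, Rational(493, 88)) = Rational(-493, 88)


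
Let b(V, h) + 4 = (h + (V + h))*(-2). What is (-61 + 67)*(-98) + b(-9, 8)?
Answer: -606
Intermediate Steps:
b(V, h) = -4 - 4*h - 2*V (b(V, h) = -4 + (h + (V + h))*(-2) = -4 + (V + 2*h)*(-2) = -4 + (-4*h - 2*V) = -4 - 4*h - 2*V)
(-61 + 67)*(-98) + b(-9, 8) = (-61 + 67)*(-98) + (-4 - 4*8 - 2*(-9)) = 6*(-98) + (-4 - 32 + 18) = -588 - 18 = -606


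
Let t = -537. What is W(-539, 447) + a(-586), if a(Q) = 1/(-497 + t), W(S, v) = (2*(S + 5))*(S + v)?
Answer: 101596703/1034 ≈ 98256.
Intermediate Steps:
W(S, v) = (10 + 2*S)*(S + v) (W(S, v) = (2*(5 + S))*(S + v) = (10 + 2*S)*(S + v))
a(Q) = -1/1034 (a(Q) = 1/(-497 - 537) = 1/(-1034) = -1/1034)
W(-539, 447) + a(-586) = (2*(-539)² + 10*(-539) + 10*447 + 2*(-539)*447) - 1/1034 = (2*290521 - 5390 + 4470 - 481866) - 1/1034 = (581042 - 5390 + 4470 - 481866) - 1/1034 = 98256 - 1/1034 = 101596703/1034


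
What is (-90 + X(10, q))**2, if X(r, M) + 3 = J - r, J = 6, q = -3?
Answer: 9409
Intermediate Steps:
X(r, M) = 3 - r (X(r, M) = -3 + (6 - r) = 3 - r)
(-90 + X(10, q))**2 = (-90 + (3 - 1*10))**2 = (-90 + (3 - 10))**2 = (-90 - 7)**2 = (-97)**2 = 9409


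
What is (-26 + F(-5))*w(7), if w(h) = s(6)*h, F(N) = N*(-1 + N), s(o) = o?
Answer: 168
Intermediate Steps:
w(h) = 6*h
(-26 + F(-5))*w(7) = (-26 - 5*(-1 - 5))*(6*7) = (-26 - 5*(-6))*42 = (-26 + 30)*42 = 4*42 = 168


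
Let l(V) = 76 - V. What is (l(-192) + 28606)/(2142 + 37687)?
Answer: 28874/39829 ≈ 0.72495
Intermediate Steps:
(l(-192) + 28606)/(2142 + 37687) = ((76 - 1*(-192)) + 28606)/(2142 + 37687) = ((76 + 192) + 28606)/39829 = (268 + 28606)*(1/39829) = 28874*(1/39829) = 28874/39829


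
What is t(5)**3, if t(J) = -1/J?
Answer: -1/125 ≈ -0.0080000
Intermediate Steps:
t(5)**3 = (-1/5)**3 = -1/125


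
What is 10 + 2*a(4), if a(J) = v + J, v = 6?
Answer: 30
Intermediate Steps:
a(J) = 6 + J
10 + 2*a(4) = 10 + 2*(6 + 4) = 10 + 2*10 = 10 + 20 = 30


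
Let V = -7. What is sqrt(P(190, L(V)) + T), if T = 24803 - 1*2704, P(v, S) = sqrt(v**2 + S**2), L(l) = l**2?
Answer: sqrt(22099 + sqrt(38501)) ≈ 149.32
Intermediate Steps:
P(v, S) = sqrt(S**2 + v**2)
T = 22099 (T = 24803 - 2704 = 22099)
sqrt(P(190, L(V)) + T) = sqrt(sqrt(((-7)**2)**2 + 190**2) + 22099) = sqrt(sqrt(49**2 + 36100) + 22099) = sqrt(sqrt(2401 + 36100) + 22099) = sqrt(sqrt(38501) + 22099) = sqrt(22099 + sqrt(38501))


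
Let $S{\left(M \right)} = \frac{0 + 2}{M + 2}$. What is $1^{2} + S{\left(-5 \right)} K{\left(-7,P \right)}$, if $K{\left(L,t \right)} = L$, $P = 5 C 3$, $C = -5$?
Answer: $\frac{17}{3} \approx 5.6667$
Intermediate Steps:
$S{\left(M \right)} = \frac{2}{2 + M}$
$P = -75$ ($P = 5 \left(-5\right) 3 = \left(-25\right) 3 = -75$)
$1^{2} + S{\left(-5 \right)} K{\left(-7,P \right)} = 1^{2} + \frac{2}{2 - 5} \left(-7\right) = 1 + \frac{2}{-3} \left(-7\right) = 1 + 2 \left(- \frac{1}{3}\right) \left(-7\right) = 1 - - \frac{14}{3} = 1 + \frac{14}{3} = \frac{17}{3}$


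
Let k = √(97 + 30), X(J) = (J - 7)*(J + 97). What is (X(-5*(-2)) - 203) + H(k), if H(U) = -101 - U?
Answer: 17 - √127 ≈ 5.7306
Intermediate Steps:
X(J) = (-7 + J)*(97 + J)
k = √127 ≈ 11.269
(X(-5*(-2)) - 203) + H(k) = ((-679 + (-5*(-2))² + 90*(-5*(-2))) - 203) + (-101 - √127) = ((-679 + 10² + 90*10) - 203) + (-101 - √127) = ((-679 + 100 + 900) - 203) + (-101 - √127) = (321 - 203) + (-101 - √127) = 118 + (-101 - √127) = 17 - √127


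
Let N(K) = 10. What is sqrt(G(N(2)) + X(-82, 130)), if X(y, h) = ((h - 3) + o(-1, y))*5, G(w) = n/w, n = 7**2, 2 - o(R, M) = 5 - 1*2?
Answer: sqrt(63490)/10 ≈ 25.197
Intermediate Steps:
o(R, M) = -1 (o(R, M) = 2 - (5 - 1*2) = 2 - (5 - 2) = 2 - 1*3 = 2 - 3 = -1)
n = 49
G(w) = 49/w
X(y, h) = -20 + 5*h (X(y, h) = ((h - 3) - 1)*5 = ((-3 + h) - 1)*5 = (-4 + h)*5 = -20 + 5*h)
sqrt(G(N(2)) + X(-82, 130)) = sqrt(49/10 + (-20 + 5*130)) = sqrt(49*(1/10) + (-20 + 650)) = sqrt(49/10 + 630) = sqrt(6349/10) = sqrt(63490)/10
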